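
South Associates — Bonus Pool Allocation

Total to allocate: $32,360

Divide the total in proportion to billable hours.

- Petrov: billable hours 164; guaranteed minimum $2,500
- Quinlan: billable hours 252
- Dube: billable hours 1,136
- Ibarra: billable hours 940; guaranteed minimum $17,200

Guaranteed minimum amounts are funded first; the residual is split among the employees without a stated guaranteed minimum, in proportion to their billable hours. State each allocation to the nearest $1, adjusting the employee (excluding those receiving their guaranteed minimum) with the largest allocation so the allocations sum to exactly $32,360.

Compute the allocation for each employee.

Petrov: $2,500 · Quinlan: $2,299 · Dube: $10,361 · Ibarra: $17,200

Guaranteed amounts: Petrov $2,500; Ibarra $17,200. Residual $12,660.
Residual split over remaining billable hours 1,388: Quinlan 2,298.501 → $2,299; Dube 10,361.499 → $10,361.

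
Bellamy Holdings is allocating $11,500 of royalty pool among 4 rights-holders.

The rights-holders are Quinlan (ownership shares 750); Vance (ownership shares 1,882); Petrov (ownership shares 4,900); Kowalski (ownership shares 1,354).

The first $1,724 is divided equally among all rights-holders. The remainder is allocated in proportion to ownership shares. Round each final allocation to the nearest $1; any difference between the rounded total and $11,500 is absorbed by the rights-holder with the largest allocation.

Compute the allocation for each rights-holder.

Quinlan: $1,256 | Vance: $2,501 | Petrov: $5,822 | Kowalski: $1,921

$1,724 shared equally gives $431 per rights-holder.
Remainder $9,776 by ownership shares (total 8,886): Quinlan 825.12 → $825; Vance 2,070.497 → $2,070; Petrov 5,390.77 → $5,391; Kowalski 1,489.61 → $1,490.
Totals: Quinlan $431 + $825 = $1,256; Vance $431 + $2,070 = $2,501; Petrov $431 + $5,391 = $5,822; Kowalski $431 + $1,490 = $1,921.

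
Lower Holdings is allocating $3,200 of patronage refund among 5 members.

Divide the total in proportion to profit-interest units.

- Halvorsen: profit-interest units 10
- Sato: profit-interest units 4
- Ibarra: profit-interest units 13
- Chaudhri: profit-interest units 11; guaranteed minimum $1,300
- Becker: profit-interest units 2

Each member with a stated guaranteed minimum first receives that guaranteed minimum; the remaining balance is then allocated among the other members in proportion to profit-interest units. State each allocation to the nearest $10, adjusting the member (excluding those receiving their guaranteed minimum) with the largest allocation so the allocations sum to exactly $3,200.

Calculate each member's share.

Fund the minimums — Chaudhri $1,300. Remaining pool $1,900.
Remaining pool split over remaining profit-interest units 29: Halvorsen 655.17 → $660; Sato 262.07 → $260; Ibarra 851.72 → $850; Becker 131.03 → $130.

Halvorsen: $660 | Sato: $260 | Ibarra: $850 | Chaudhri: $1,300 | Becker: $130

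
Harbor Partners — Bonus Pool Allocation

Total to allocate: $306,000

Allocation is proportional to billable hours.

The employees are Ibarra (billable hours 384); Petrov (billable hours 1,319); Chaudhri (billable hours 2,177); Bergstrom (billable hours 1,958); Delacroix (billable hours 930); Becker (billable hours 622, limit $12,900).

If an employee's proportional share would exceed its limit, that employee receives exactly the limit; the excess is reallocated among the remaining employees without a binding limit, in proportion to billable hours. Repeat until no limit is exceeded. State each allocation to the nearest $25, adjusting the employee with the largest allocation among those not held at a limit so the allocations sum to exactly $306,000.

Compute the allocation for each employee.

Ibarra: $16,625; Petrov: $57,125; Chaudhri: $94,275; Bergstrom: $84,800; Delacroix: $40,275; Becker: $12,900

Billable hours total: 7,390.
Proportional shares (ignoring caps): Ibarra 15,900.41; Petrov 54,616.24; Chaudhri 90,143.71; Bergstrom 81,075.51; Delacroix 38,508.80; Becker 25,755.35.
Cap binds for Becker ($12,900); balance $293,100 reallocated over remaining billable hours 6,768.
Shares after redistribution: Ibarra 16,629.79 → $16,625; Petrov 57,121.59 → $57,125; Chaudhri 94,278.77 → $94,275; Bergstrom 84,794.59 → $84,800; Delacroix 40,275.27 → $40,275.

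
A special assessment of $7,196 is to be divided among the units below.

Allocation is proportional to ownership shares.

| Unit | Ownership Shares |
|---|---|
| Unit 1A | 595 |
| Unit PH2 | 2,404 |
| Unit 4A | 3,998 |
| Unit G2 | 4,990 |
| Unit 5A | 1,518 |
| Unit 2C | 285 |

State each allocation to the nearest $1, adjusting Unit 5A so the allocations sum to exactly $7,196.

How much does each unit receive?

Combined ownership shares = 13,790.
Proportional shares: Unit 1A 595/13,790 × $7,196 = 310.49; Unit PH2 2,404/13,790 × $7,196 = 1,254.47; Unit 4A 3,998/13,790 × $7,196 = 2,086.27; Unit G2 4,990/13,790 × $7,196 = 2,603.92; Unit 5A 1,518/13,790 × $7,196 = 792.13; Unit 2C 285/13,790 × $7,196 = 148.72.
Rounded to nearest $1: Unit 1A $310; Unit PH2 $1,254; Unit 4A $2,086; Unit G2 $2,604; Unit 5A $792; Unit 2C $149. Sum = $7,195.
Difference $7,196 − $7,195 = +$1 applied to Unit 5A: Unit 5A becomes $793.

Unit 1A: $310 · Unit PH2: $1,254 · Unit 4A: $2,086 · Unit G2: $2,604 · Unit 5A: $793 · Unit 2C: $149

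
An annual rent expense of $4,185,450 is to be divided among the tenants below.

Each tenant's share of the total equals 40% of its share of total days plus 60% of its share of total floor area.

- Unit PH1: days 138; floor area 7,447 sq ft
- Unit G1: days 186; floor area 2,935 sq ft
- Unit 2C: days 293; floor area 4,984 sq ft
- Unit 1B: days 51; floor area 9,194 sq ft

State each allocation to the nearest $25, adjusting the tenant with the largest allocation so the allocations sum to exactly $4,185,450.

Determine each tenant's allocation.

Totals — days 668, floor area 24,560.
Combined weights (40% days + 60% floor area): Unit PH1 0.2646; Unit G1 0.1831; Unit 2C 0.2972; Unit 1B 0.2551.
Proportional shares: Unit PH1 1,107,322.32; Unit G1 766,268.84; Unit 2C 1,243,949.47; Unit 1B 1,067,909.38.
After rounding ($25): Unit PH1 $1,107,325; Unit G1 $766,275; Unit 2C $1,243,950; Unit 1B $1,067,900. Sum = $4,185,450.
No rounding difference to absorb.

Unit PH1: $1,107,325 · Unit G1: $766,275 · Unit 2C: $1,243,950 · Unit 1B: $1,067,900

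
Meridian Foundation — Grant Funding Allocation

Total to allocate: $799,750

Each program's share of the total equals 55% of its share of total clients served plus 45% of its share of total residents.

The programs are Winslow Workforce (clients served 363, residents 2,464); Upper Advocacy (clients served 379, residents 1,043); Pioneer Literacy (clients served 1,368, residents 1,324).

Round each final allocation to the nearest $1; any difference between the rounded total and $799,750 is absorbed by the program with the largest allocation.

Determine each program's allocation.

Winslow Workforce: $259,230 | Upper Advocacy: $156,707 | Pioneer Literacy: $383,813

Clients served total 2,110; residents total 4,831.
Combined weights (55% clients served + 45% residents): Winslow Workforce 0.3241; Upper Advocacy 0.1959; Pioneer Literacy 0.4799.
Pro-rata amounts: Winslow Workforce 259,229.81; Upper Advocacy 156,707.23; Pioneer Literacy 383,812.97.
Rounded to nearest $1: Winslow Workforce $259,230; Upper Advocacy $156,707; Pioneer Literacy $383,813. Sum = $799,750.
No rounding difference to absorb.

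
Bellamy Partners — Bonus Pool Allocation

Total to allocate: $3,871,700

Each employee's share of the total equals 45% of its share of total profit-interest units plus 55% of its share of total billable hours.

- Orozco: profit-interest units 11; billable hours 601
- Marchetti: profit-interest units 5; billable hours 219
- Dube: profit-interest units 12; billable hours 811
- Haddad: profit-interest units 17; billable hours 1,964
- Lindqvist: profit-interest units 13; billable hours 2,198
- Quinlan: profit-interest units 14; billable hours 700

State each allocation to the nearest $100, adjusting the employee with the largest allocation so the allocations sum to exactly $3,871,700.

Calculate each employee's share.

Totals — profit-interest units 72, billable hours 6,493.
Blended shares (45% profit-interest units + 55% billable hours): Orozco 0.1197; Marchetti 0.0498; Dube 0.1437; Haddad 0.2726; Lindqvist 0.2674; Quinlan 0.1468.
Unrounded shares: Orozco 463,282.48; Marchetti 192,813.55; Dube 556,351.90; Haddad 1,055,478.76; Lindqvist 1,035,428.56; Quinlan 568,344.75.
At nearest $100: Orozco $463,300; Marchetti $192,800; Dube $556,400; Haddad $1,055,500; Lindqvist $1,035,400; Quinlan $568,300. Sum = $3,871,700.
Sum already equals the total — no adjustment.

Orozco: $463,300 · Marchetti: $192,800 · Dube: $556,400 · Haddad: $1,055,500 · Lindqvist: $1,035,400 · Quinlan: $568,300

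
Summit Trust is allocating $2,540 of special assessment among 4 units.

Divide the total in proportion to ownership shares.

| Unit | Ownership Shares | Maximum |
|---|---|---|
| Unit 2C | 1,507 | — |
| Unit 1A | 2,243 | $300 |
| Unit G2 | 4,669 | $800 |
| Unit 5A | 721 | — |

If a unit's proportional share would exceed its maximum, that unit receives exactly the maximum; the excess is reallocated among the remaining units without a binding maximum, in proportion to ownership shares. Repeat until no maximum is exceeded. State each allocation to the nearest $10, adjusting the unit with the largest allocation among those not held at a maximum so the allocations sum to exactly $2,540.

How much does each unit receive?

Combined ownership shares = 9,140.
Proportional shares (ignoring caps): Unit 2C 418.79; Unit 1A 623.33; Unit G2 1,297.51; Unit 5A 200.37.
Held at cap: Unit 1A ($300), Unit G2 ($800); residual $1,440 reallocated over remaining ownership shares 2,228.
Redistributed shares: Unit 2C 974.00 → $970; Unit 5A 466.00 → $470.

Unit 2C: $970 · Unit 1A: $300 · Unit G2: $800 · Unit 5A: $470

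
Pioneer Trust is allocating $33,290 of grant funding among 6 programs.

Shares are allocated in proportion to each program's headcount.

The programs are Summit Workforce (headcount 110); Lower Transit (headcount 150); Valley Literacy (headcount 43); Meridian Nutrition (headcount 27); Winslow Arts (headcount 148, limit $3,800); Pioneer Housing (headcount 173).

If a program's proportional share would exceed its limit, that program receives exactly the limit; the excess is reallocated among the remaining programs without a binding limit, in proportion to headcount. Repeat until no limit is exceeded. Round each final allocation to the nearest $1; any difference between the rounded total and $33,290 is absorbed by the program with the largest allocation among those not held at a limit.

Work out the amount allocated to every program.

Summit Workforce: $6,449; Lower Transit: $8,794; Valley Literacy: $2,521; Meridian Nutrition: $1,583; Winslow Arts: $3,800; Pioneer Housing: $10,143

Sum of headcount: 651.
Proportional shares (ignoring caps): Summit Workforce 5,625.04; Lower Transit 7,670.51; Valley Literacy 2,198.88; Meridian Nutrition 1,380.69; Winslow Arts 7,568.23; Pioneer Housing 8,846.65.
Held at cap: Winslow Arts ($3,800); residual $29,490 reallocated over remaining headcount 503.
Redistributed shares: Summit Workforce 6,449.11 → $6,449; Lower Transit 8,794.23 → $8,794; Valley Literacy 2,521.01 → $2,521; Meridian Nutrition 1,582.96 → $1,583; Pioneer Housing 10,142.68 → $10,143.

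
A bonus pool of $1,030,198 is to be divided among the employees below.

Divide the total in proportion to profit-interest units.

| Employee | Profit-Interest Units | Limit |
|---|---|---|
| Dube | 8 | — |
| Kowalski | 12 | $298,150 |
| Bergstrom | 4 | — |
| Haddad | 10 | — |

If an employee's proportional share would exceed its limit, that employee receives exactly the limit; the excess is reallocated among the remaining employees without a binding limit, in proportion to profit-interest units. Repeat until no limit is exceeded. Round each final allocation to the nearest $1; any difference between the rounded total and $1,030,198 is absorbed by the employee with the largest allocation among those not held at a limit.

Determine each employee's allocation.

Dube: $266,199; Kowalski: $298,150; Bergstrom: $133,100; Haddad: $332,749

Sum of profit-interest units: 34.
Pro-rata shares before constraints: Dube 242,399.53; Kowalski 363,599.29; Bergstrom 121,199.76; Haddad 302,999.41.
Capped: Kowalski ($298,150); balance $732,048 reallocated over remaining profit-interest units 22.
Remaining shares: Dube 266,199.27 → $266,199; Bergstrom 133,099.64 → $133,100; Haddad 332,749.09 → $332,749.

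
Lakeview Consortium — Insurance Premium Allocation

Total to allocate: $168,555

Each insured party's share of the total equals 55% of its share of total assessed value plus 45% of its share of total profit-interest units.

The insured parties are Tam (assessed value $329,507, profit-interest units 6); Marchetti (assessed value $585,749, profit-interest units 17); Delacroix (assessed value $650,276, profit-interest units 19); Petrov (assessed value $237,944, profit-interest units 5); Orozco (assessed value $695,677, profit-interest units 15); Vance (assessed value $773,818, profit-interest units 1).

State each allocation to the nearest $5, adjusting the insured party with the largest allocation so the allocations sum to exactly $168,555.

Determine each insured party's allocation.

Tam: $16,555 · Marchetti: $37,060 · Delacroix: $41,295 · Petrov: $12,760 · Orozco: $37,765 · Vance: $23,120

Totals — assessed value 3,272,971, profit-interest units 63.
Composite weights (55% assessed value + 45% profit-interest units): Tam 0.0982; Marchetti 0.2199; Delacroix 0.2450; Petrov 0.0757; Orozco 0.2240; Vance 0.1372.
Unrounded shares: Tam 16,556.91; Marchetti 37,058.44; Delacroix 41,294.06; Petrov 12,759.47; Orozco 37,764.16; Vance 23,121.97.
After rounding ($5): Tam $16,555; Marchetti $37,060; Delacroix $41,295; Petrov $12,760; Orozco $37,765; Vance $23,120. Sum = $168,555.
Sum already equals the total — no adjustment.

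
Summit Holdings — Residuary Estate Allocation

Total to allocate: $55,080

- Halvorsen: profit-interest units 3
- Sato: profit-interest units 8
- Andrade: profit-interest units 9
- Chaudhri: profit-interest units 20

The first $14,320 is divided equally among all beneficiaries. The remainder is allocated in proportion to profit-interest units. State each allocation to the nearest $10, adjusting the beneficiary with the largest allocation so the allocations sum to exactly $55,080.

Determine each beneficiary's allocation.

Halvorsen: $6,640; Sato: $11,730; Andrade: $12,750; Chaudhri: $23,960

First tranche $14,320 split equally: $3,580 each.
Remainder $40,760 by profit-interest units (total 40): Halvorsen 3,057.00 → $3,060; Sato 8,152.00 → $8,150; Andrade 9,171.00 → $9,170; Chaudhri 20,380.00 → $20,380.
Totals: Halvorsen $3,580 + $3,060 = $6,640; Sato $3,580 + $8,150 = $11,730; Andrade $3,580 + $9,170 = $12,750; Chaudhri $3,580 + $20,380 = $23,960.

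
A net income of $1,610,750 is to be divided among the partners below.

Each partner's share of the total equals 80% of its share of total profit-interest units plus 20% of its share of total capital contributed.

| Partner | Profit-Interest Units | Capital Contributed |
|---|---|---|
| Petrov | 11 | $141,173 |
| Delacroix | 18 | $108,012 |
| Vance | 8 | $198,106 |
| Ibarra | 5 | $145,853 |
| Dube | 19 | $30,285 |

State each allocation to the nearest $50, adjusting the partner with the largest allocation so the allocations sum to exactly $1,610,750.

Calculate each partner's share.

Petrov: $305,300 | Delacroix: $436,100 | Vance: $271,350 | Ibarra: $181,000 | Dube: $417,000

Totals — profit-interest units 61, capital contributed 623,429.
Combined weights (80% profit-interest units + 20% capital contributed): Petrov 0.1896; Delacroix 0.2707; Vance 0.1685; Ibarra 0.1124; Dube 0.2589.
Proportional shares: Petrov 305,320.07; Delacroix 436,056.62; Vance 271,365.79; Ibarra 180,990.87; Dube 417,016.65.
After rounding ($50): Petrov $305,300; Delacroix $436,050; Vance $271,350; Ibarra $181,000; Dube $417,000. Sum = $1,610,700.
Difference $1,610,750 − $1,610,700 = +$50 applied to largest allocation (Delacroix): Delacroix becomes $436,100.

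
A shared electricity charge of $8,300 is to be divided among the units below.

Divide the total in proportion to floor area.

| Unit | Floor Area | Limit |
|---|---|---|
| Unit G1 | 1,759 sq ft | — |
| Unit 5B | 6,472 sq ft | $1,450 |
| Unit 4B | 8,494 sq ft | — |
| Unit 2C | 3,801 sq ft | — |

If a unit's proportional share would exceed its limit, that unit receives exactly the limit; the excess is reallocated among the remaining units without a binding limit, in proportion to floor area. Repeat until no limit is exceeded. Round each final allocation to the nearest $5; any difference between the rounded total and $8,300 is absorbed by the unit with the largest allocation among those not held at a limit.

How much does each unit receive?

Floor area total: 20,526.
Pro-rata shares before constraints: Unit G1 711.28; Unit 5B 2,617.05; Unit 4B 3,434.68; Unit 2C 1,536.99.
Capped: Unit 5B ($1,450); remaining pool $6,850 reallocated over remaining floor area 14,054.
Redistributed shares: Unit G1 857.35 → $855; Unit 4B 4,140.02 → $4,140; Unit 2C 1,852.63 → $1,855.

Unit G1: $855 · Unit 5B: $1,450 · Unit 4B: $4,140 · Unit 2C: $1,855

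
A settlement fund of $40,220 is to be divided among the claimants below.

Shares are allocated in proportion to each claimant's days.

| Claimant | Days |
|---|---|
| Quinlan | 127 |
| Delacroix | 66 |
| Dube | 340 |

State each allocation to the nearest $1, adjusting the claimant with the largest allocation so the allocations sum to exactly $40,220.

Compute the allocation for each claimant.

Days total: 533.
Proportional shares: Quinlan 127/533 × $40,220 = 9,583.38; Delacroix 66/533 × $40,220 = 4,980.34; Dube 340/533 × $40,220 = 25,656.29.
At nearest $1: Quinlan $9,583; Delacroix $4,980; Dube $25,656. Sum = $40,219.
Difference $40,220 − $40,219 = +$1 applied to largest allocation (Dube): Dube becomes $25,657.

Quinlan: $9,583 · Delacroix: $4,980 · Dube: $25,657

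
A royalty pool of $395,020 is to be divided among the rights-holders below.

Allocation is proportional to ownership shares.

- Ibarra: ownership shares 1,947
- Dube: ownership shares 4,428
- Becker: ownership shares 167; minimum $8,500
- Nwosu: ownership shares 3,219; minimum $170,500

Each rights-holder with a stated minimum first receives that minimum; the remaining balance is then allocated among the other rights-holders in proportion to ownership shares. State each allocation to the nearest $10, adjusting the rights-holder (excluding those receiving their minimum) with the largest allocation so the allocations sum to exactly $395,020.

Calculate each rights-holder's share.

Guaranteed amounts: Becker $8,500; Nwosu $170,500. Remaining pool $216,020.
Remaining pool split over remaining ownership shares 6,375: Ibarra 65,975.05 → $65,980; Dube 150,044.95 → $150,040.

Ibarra: $65,980 · Dube: $150,040 · Becker: $8,500 · Nwosu: $170,500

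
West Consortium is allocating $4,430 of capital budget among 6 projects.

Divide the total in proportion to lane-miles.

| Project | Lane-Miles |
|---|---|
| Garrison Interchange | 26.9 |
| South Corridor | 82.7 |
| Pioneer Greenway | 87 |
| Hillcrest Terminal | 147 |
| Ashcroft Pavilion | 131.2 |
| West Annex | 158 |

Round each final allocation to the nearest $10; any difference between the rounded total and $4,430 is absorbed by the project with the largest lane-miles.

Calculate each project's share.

Garrison Interchange: $190 | South Corridor: $580 | Pioneer Greenway: $610 | Hillcrest Terminal: $1,030 | Ashcroft Pavilion: $920 | West Annex: $1,100

Lane-miles total: 26.9 + 82.7 + 87 + 147 + 131.2 + 158 = 632.8.
Unrounded shares: Garrison Interchange 188.32; South Corridor 578.95; Pioneer Greenway 609.05; Hillcrest Terminal 1,029.09; Ashcroft Pavilion 918.48; West Annex 1,106.10.
Rounded to nearest $10: Garrison Interchange $190; South Corridor $580; Pioneer Greenway $610; Hillcrest Terminal $1,030; Ashcroft Pavilion $920; West Annex $1,110. Sum = $4,440.
Difference $4,430 − $4,440 = −$10 applied to largest lane-miles (West Annex): West Annex becomes $1,100.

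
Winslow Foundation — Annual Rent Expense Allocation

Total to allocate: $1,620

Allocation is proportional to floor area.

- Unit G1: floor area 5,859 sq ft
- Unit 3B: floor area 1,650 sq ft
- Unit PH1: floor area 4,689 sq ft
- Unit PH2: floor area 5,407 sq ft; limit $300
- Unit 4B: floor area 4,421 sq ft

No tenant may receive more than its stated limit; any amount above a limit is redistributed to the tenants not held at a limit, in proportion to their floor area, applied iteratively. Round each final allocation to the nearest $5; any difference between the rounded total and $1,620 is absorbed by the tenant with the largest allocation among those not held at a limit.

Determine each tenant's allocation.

Unit G1: $470 · Unit 3B: $130 · Unit PH1: $370 · Unit PH2: $300 · Unit 4B: $350

Sum of floor area: 22,026.
Pro-rata shares before constraints: Unit G1 430.93; Unit 3B 121.36; Unit PH1 344.87; Unit PH2 397.68; Unit 4B 325.16.
Capped: Unit PH2 ($300); remaining pool $1,320 reallocated over remaining floor area 16,619.
Remaining shares: Unit G1 465.36 → $465; Unit 3B 131.05 → $130; Unit PH1 372.43 → $370; Unit 4B 351.15 → $350.
Rounding difference +$5 applied to Unit G1 → $470.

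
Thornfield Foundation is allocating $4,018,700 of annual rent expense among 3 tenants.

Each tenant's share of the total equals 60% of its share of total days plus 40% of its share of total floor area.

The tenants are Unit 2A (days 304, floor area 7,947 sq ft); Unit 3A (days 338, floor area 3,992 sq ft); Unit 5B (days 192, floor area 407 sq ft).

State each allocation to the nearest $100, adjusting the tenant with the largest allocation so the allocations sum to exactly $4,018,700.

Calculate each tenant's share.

Totals — days 834, floor area 12,346.
Combined weights (60% days + 40% floor area): Unit 2A 0.4762; Unit 3A 0.3725; Unit 5B 0.1513.
Proportional shares: Unit 2A 1,913,629.15; Unit 3A 1,496,977.42; Unit 5B 608,093.42.
Rounded to nearest $100: Unit 2A $1,913,600; Unit 3A $1,497,000; Unit 5B $608,100. Sum = $4,018,700.
Sum already equals the total — no adjustment.

Unit 2A: $1,913,600 | Unit 3A: $1,497,000 | Unit 5B: $608,100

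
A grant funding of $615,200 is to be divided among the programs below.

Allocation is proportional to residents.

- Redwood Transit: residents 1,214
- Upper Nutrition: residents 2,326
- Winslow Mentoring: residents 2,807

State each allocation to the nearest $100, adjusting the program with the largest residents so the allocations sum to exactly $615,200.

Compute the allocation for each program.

Redwood Transit: $117,700 · Upper Nutrition: $225,500 · Winslow Mentoring: $272,000

Sum of residents: 6,347.
Proportional shares: Redwood Transit 1,214/6,347 × $615,200 = 117,670.21; Upper Nutrition 2,326/6,347 × $615,200 = 225,453.79; Winslow Mentoring 2,807/6,347 × $615,200 = 272,076.00.
After rounding ($100): Redwood Transit $117,700; Upper Nutrition $225,500; Winslow Mentoring $272,100. Sum = $615,300.
Difference $615,200 − $615,300 = −$100 applied to largest residents (Winslow Mentoring): Winslow Mentoring becomes $272,000.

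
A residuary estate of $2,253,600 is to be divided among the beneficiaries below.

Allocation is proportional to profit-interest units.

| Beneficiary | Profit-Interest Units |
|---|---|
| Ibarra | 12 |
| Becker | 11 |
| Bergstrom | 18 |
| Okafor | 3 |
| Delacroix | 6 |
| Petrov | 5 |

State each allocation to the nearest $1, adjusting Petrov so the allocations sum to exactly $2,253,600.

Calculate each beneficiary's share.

Sum of profit-interest units: 55.
Pro-rata amounts: Ibarra 12/55 × $2,253,600 = 491,694.55; Becker 11/55 × $2,253,600 = 450,720.00; Bergstrom 18/55 × $2,253,600 = 737,541.82; Okafor 3/55 × $2,253,600 = 122,923.64; Delacroix 6/55 × $2,253,600 = 245,847.27; Petrov 5/55 × $2,253,600 = 204,872.73.
After rounding ($1): Ibarra $491,695; Becker $450,720; Bergstrom $737,542; Okafor $122,924; Delacroix $245,847; Petrov $204,873. Sum = $2,253,601.
Difference $2,253,600 − $2,253,601 = −$1 applied to Petrov: Petrov becomes $204,872.

Ibarra: $491,695 | Becker: $450,720 | Bergstrom: $737,542 | Okafor: $122,924 | Delacroix: $245,847 | Petrov: $204,872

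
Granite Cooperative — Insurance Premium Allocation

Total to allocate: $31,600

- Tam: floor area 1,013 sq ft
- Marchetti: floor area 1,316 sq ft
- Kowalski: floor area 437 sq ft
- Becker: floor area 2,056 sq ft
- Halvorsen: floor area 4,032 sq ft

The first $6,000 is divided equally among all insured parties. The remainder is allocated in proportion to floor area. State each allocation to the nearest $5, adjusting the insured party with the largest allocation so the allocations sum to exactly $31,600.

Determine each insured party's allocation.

$6,000 shared equally gives $1,200 per insured party.
Remainder $25,600 by floor area (total 8,854): Tam 2,928.94 → $2,930; Marchetti 3,805.01 → $3,805; Kowalski 1,263.52 → $1,265; Becker 5,944.61 → $5,945; Halvorsen 11,657.92 → $11,660.
Rounding difference −$5 on remainder applied to Halvorsen.
Totals: Tam $1,200 + $2,930 = $4,130; Marchetti $1,200 + $3,805 = $5,005; Kowalski $1,200 + $1,265 = $2,465; Becker $1,200 + $5,945 = $7,145; Halvorsen $1,200 + $11,655 = $12,855.

Tam: $4,130 | Marchetti: $5,005 | Kowalski: $2,465 | Becker: $7,145 | Halvorsen: $12,855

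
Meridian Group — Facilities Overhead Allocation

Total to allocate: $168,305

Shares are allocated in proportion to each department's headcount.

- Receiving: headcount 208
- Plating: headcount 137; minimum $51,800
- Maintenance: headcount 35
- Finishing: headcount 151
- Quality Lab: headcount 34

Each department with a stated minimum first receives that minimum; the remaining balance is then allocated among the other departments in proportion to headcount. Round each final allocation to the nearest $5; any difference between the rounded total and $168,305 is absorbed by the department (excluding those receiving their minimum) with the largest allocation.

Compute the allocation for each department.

Receiving: $56,620 · Plating: $51,800 · Maintenance: $9,525 · Finishing: $41,105 · Quality Lab: $9,255

Fund the minimums — Plating $51,800. Balance $116,505.
Balance split over remaining headcount 428: Receiving 56,619.25 → $56,620; Maintenance 9,527.28 → $9,525; Finishing 41,103.40 → $41,105; Quality Lab 9,255.07 → $9,255.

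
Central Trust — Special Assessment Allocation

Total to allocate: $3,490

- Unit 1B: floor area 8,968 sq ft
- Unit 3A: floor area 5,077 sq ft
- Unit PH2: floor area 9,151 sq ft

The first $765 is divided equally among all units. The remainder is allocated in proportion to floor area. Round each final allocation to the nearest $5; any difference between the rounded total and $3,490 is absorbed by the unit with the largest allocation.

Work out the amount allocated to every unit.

$765 shared equally gives $255 per unit.
Remainder $2,725 by floor area (total 23,196): Unit 1B 1,053.54 → $1,055; Unit 3A 596.43 → $595; Unit PH2 1,075.03 → $1,075.
Totals: Unit 1B $255 + $1,055 = $1,310; Unit 3A $255 + $595 = $850; Unit PH2 $255 + $1,075 = $1,330.

Unit 1B: $1,310 | Unit 3A: $850 | Unit PH2: $1,330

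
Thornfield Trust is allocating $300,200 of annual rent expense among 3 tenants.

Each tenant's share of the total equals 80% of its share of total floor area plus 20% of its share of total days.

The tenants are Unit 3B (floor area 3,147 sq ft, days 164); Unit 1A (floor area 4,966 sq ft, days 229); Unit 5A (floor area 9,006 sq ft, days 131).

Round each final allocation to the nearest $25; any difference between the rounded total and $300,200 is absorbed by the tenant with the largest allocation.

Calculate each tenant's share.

Totals — floor area 17,119, days 524.
Composite weights (80% floor area + 20% days): Unit 3B 0.2097; Unit 1A 0.3195; Unit 5A 0.4709.
Pro-rata amounts: Unit 3B 62,939.96; Unit 1A 95,906.16; Unit 5A 141,353.88.
At nearest $25: Unit 3B $62,950; Unit 1A $95,900; Unit 5A $141,350. Sum = $300,200.
No rounding difference to absorb.

Unit 3B: $62,950; Unit 1A: $95,900; Unit 5A: $141,350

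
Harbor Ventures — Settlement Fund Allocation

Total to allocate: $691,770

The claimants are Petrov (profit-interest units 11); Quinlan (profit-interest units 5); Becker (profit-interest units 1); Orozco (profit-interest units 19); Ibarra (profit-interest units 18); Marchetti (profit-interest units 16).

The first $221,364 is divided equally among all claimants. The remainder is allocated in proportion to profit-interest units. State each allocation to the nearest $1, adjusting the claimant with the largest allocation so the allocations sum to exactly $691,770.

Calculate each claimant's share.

Equal tier: $221,364 ÷ 6 = $36,894 apiece.
Remainder $470,406 by profit-interest units (total 70): Petrov 73,920.94 → $73,921; Quinlan 33,600.43 → $33,600; Becker 6,720.09 → $6,720; Orozco 127,681.63 → $127,682; Ibarra 120,961.54 → $120,962; Marchetti 107,521.37 → $107,521.
Totals: Petrov $36,894 + $73,921 = $110,815; Quinlan $36,894 + $33,600 = $70,494; Becker $36,894 + $6,720 = $43,614; Orozco $36,894 + $127,682 = $164,576; Ibarra $36,894 + $120,962 = $157,856; Marchetti $36,894 + $107,521 = $144,415.

Petrov: $110,815; Quinlan: $70,494; Becker: $43,614; Orozco: $164,576; Ibarra: $157,856; Marchetti: $144,415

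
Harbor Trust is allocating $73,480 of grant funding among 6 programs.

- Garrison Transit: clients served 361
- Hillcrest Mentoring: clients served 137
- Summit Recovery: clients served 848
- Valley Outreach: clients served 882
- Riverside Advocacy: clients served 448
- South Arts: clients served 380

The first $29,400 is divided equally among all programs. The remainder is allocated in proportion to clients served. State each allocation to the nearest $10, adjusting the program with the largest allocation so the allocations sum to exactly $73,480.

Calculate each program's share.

$29,400 shared equally gives $4,900 per program.
Remainder $44,080 by clients served (total 3,056): Garrison Transit 5,207.09 → $5,210; Hillcrest Mentoring 1,976.10 → $1,980; Summit Recovery 12,231.62 → $12,230; Valley Outreach 12,722.04 → $12,720; Riverside Advocacy 6,461.99 → $6,460; South Arts 5,481.15 → $5,480.
Totals: Garrison Transit $4,900 + $5,210 = $10,110; Hillcrest Mentoring $4,900 + $1,980 = $6,880; Summit Recovery $4,900 + $12,230 = $17,130; Valley Outreach $4,900 + $12,720 = $17,620; Riverside Advocacy $4,900 + $6,460 = $11,360; South Arts $4,900 + $5,480 = $10,380.

Garrison Transit: $10,110; Hillcrest Mentoring: $6,880; Summit Recovery: $17,130; Valley Outreach: $17,620; Riverside Advocacy: $11,360; South Arts: $10,380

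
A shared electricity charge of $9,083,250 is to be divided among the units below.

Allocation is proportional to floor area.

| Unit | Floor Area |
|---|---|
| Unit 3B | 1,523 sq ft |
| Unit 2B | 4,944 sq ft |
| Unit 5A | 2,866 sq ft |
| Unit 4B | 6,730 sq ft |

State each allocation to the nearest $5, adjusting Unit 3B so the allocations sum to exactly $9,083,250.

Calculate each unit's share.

Total floor area = 16,063.
Pro-rata amounts: Unit 3B 1,523/16,063 × $9,083,250 = 861,220.80; Unit 2B 4,944/16,063 × $9,083,250 = 2,795,716.12; Unit 5A 2,866/16,063 × $9,083,250 = 1,620,655.82; Unit 4B 6,730/16,063 × $9,083,250 = 3,805,657.26.
After rounding ($5): Unit 3B $861,220; Unit 2B $2,795,715; Unit 5A $1,620,655; Unit 4B $3,805,655. Sum = $9,083,245.
Difference $9,083,250 − $9,083,245 = +$5 applied to Unit 3B: Unit 3B becomes $861,225.

Unit 3B: $861,225 | Unit 2B: $2,795,715 | Unit 5A: $1,620,655 | Unit 4B: $3,805,655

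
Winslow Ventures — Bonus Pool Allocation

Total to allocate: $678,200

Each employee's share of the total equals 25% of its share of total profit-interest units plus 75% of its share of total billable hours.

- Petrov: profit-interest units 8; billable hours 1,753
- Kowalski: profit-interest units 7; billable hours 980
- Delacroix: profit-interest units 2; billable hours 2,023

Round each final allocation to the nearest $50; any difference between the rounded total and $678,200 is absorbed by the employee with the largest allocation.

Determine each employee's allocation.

Petrov: $267,300; Kowalski: $174,600; Delacroix: $236,300

Totals — profit-interest units 17, billable hours 4,756.
Composite weights (25% profit-interest units + 75% billable hours): Petrov 0.3941; Kowalski 0.2575; Delacroix 0.3484.
Unrounded shares: Petrov 267,270.04; Kowalski 174,624.84; Delacroix 236,305.12.
After rounding ($50): Petrov $267,250; Kowalski $174,600; Delacroix $236,300. Sum = $678,150.
Difference $678,200 − $678,150 = +$50 applied to largest allocation (Petrov): Petrov becomes $267,300.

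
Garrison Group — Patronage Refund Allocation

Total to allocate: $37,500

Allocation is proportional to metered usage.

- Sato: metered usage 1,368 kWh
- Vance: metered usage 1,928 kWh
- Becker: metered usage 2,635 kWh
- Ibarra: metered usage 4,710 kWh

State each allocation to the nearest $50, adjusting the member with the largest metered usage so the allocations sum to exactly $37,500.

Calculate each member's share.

Total metered usage = 1,368 + 1,928 + 2,635 + 4,710 = 10,641.
Unrounded shares: Sato 4,820.98; Vance 6,794.47; Becker 9,286.02; Ibarra 16,598.53.
At nearest $50: Sato $4,800; Vance $6,800; Becker $9,300; Ibarra $16,600. Sum = $37,500.
Rounded total matches; no reconciliation needed.

Sato: $4,800 | Vance: $6,800 | Becker: $9,300 | Ibarra: $16,600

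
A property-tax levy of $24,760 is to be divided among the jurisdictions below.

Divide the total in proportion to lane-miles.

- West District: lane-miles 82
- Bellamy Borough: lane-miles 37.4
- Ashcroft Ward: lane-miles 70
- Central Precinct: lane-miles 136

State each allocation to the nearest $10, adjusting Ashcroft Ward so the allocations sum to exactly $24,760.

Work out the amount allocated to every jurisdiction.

Sum of lane-miles: 325.4.
Raw shares: West District 82/325.4 × $24,760 = 6,239.46; Bellamy Borough 37.4/325.4 × $24,760 = 2,845.80; Ashcroft Ward 70/325.4 × $24,760 = 5,326.37; Central Precinct 136/325.4 × $24,760 = 10,348.37.
At nearest $10: West District $6,240; Bellamy Borough $2,850; Ashcroft Ward $5,330; Central Precinct $10,350. Sum = $24,770.
Difference $24,760 − $24,770 = −$10 applied to Ashcroft Ward: Ashcroft Ward becomes $5,320.

West District: $6,240 · Bellamy Borough: $2,850 · Ashcroft Ward: $5,320 · Central Precinct: $10,350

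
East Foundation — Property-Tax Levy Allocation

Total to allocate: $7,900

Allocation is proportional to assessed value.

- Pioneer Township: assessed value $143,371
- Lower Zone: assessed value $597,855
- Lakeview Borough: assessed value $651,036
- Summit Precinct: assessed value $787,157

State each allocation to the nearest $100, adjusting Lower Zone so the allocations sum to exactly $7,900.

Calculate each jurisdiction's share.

Assessed value total: 2,179,419.
Proportional shares: Pioneer Township 143,371/2,179,419 × $7,900 = 519.69; Lower Zone 597,855/2,179,419 × $7,900 = 2,167.12; Lakeview Borough 651,036/2,179,419 × $7,900 = 2,359.89; Summit Precinct 787,157/2,179,419 × $7,900 = 2,853.30.
After rounding ($100): Pioneer Township $500; Lower Zone $2,200; Lakeview Borough $2,400; Summit Precinct $2,900. Sum = $8,000.
Difference $7,900 − $8,000 = −$100 applied to Lower Zone: Lower Zone becomes $2,100.

Pioneer Township: $500 · Lower Zone: $2,100 · Lakeview Borough: $2,400 · Summit Precinct: $2,900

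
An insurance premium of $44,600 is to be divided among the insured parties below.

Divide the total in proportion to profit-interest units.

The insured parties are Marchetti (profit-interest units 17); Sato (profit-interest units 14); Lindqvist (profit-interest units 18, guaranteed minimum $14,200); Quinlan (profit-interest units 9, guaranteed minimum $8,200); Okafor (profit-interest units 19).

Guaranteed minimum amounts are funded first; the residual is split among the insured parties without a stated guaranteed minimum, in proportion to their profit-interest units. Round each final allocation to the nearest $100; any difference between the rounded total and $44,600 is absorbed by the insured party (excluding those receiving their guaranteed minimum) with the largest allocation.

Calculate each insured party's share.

Guaranteed amounts: Lindqvist $14,200; Quinlan $8,200. Remaining pool $22,200.
Remaining pool split over remaining profit-interest units 50: Marchetti 7,548.00 → $7,500; Sato 6,216.00 → $6,200; Okafor 8,436.00 → $8,400.
Rounding difference +$100 applied to Okafor → $8,500.

Marchetti: $7,500 | Sato: $6,200 | Lindqvist: $14,200 | Quinlan: $8,200 | Okafor: $8,500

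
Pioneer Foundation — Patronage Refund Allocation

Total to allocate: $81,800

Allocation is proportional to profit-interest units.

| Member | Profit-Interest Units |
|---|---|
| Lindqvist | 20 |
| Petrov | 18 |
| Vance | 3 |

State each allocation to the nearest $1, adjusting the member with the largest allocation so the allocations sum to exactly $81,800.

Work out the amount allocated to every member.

Lindqvist: $39,903 · Petrov: $35,912 · Vance: $5,985

Sum of profit-interest units: 41.
Proportional shares: Lindqvist 20/41 × $81,800 = 39,902.44; Petrov 18/41 × $81,800 = 35,912.20; Vance 3/41 × $81,800 = 5,985.37.
After rounding ($1): Lindqvist $39,902; Petrov $35,912; Vance $5,985. Sum = $81,799.
Difference $81,800 − $81,799 = +$1 applied to largest allocation (Lindqvist): Lindqvist becomes $39,903.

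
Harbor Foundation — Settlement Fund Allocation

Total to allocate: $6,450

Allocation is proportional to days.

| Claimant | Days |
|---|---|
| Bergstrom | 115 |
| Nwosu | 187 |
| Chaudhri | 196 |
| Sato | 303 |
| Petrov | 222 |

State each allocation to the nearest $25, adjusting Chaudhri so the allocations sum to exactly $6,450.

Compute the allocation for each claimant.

Sum of days: 1,023.
Raw shares: Bergstrom 115/1,023 × $6,450 = 725.07; Nwosu 187/1,023 × $6,450 = 1,179.03; Chaudhri 196/1,023 × $6,450 = 1,235.78; Sato 303/1,023 × $6,450 = 1,910.41; Petrov 222/1,023 × $6,450 = 1,399.71.
After rounding ($25): Bergstrom $725; Nwosu $1,175; Chaudhri $1,225; Sato $1,900; Petrov $1,400. Sum = $6,425.
Difference $6,450 − $6,425 = +$25 applied to Chaudhri: Chaudhri becomes $1,250.

Bergstrom: $725 | Nwosu: $1,175 | Chaudhri: $1,250 | Sato: $1,900 | Petrov: $1,400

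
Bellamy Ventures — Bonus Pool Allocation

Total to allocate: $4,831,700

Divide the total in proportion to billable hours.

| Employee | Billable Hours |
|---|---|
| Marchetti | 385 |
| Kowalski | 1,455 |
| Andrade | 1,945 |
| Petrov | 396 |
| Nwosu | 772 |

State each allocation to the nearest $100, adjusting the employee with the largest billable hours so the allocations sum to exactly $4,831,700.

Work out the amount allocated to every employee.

Billable hours total: 4,953.
Proportional shares: Marchetti 385/4,953 × $4,831,700 = 375,571.27; Kowalski 1,455/4,953 × $4,831,700 = 1,419,366.75; Andrade 1,945/4,953 × $4,831,700 = 1,897,366.55; Petrov 396/4,953 × $4,831,700 = 386,301.88; Nwosu 772/4,953 × $4,831,700 = 753,093.56.
After rounding ($100): Marchetti $375,600; Kowalski $1,419,400; Andrade $1,897,400; Petrov $386,300; Nwosu $753,100. Sum = $4,831,800.
Difference $4,831,700 − $4,831,800 = −$100 applied to largest billable hours (Andrade): Andrade becomes $1,897,300.

Marchetti: $375,600 | Kowalski: $1,419,400 | Andrade: $1,897,300 | Petrov: $386,300 | Nwosu: $753,100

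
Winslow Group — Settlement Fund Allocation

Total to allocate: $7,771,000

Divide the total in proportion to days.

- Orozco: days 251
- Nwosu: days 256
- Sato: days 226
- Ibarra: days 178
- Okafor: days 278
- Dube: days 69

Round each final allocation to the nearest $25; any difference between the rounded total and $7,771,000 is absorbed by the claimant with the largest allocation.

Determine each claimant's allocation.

Combined days = 1,258.
Pro-rata amounts: Orozco 251/1,258 × $7,771,000 = 1,550,493.64; Nwosu 256/1,258 × $7,771,000 = 1,581,379.97; Sato 226/1,258 × $7,771,000 = 1,396,062.00; Ibarra 178/1,258 × $7,771,000 = 1,099,553.26; Okafor 278/1,258 × $7,771,000 = 1,717,279.81; Dube 69/1,258 × $7,771,000 = 426,231.32.
After rounding ($25): Orozco $1,550,500; Nwosu $1,581,375; Sato $1,396,050; Ibarra $1,099,550; Okafor $1,717,275; Dube $426,225. Sum = $7,770,975.
Difference $7,771,000 − $7,770,975 = +$25 applied to largest allocation (Okafor): Okafor becomes $1,717,300.

Orozco: $1,550,500 | Nwosu: $1,581,375 | Sato: $1,396,050 | Ibarra: $1,099,550 | Okafor: $1,717,300 | Dube: $426,225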